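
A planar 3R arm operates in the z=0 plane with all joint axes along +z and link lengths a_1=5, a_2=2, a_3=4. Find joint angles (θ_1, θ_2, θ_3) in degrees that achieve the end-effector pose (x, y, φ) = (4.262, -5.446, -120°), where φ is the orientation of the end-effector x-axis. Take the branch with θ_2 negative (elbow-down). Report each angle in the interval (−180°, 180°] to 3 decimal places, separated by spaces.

-5.127 -45.006 -69.867

wrist centre = target − a_3·(cos φ, sin φ) = (6.2620, -1.9819)
cos θ_2 = (43.1406−5²−2²)/(2·5·2) = 0.7070; θ_2 = -45.0064° (elbow-down)
β = atan2(-1.9819,6.2620) = -17.5624°; ψ = atan2(-1.4144,6.4141) = -12.4353°
θ_1 = β − ψ = -5.1270°
θ_3 = φ − θ_1 − θ_2 = -69.8666° (wrapped to (-180°,180°])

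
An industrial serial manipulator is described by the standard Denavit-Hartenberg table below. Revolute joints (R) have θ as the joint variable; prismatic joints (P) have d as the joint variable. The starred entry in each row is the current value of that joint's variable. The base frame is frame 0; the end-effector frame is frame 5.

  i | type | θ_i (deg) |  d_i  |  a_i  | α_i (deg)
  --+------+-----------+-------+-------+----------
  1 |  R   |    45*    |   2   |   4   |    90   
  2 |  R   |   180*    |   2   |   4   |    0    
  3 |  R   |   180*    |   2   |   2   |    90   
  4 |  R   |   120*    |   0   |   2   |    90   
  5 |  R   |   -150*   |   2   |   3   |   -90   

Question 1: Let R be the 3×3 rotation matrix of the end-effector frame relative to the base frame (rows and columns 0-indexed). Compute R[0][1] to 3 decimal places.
End-effector y-axis (col 1 of R) = (-0.9659,-0.2588,0.0000)
R[0][1] = -0.9659

-0.966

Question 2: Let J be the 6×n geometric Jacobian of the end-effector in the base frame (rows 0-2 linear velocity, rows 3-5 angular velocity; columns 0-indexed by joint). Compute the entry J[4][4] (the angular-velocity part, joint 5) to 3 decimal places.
axis z_4 = (0.9659,0.2588,-0.0000); lever o_n−o_4 = (1.2594,3.0272,1.5000)
cross product → J_v[:, 4] = (0.3882,-1.4489,2.5981)
J_ω[:, 4] = z_4
entry J[4][4] = 0.2588

0.259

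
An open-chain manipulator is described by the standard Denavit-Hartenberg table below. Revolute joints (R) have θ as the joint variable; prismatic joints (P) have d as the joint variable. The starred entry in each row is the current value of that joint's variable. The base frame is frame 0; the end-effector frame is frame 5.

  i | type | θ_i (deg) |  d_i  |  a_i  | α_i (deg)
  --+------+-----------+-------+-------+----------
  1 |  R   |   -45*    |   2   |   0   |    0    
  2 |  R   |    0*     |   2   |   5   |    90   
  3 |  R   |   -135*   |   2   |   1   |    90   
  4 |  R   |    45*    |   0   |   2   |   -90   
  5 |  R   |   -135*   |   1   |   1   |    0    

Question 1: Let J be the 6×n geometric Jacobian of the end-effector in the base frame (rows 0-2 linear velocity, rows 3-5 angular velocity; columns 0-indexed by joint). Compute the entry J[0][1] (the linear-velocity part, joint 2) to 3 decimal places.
5.139

axis z_1 = (0.0000,0.0000,1.0000); lever o_n−o_1 = (0.0178,-5.1391,1.6464)
cross product → J_v[:, 1] = (5.1391,0.0178,-0.0000)
J_ω[:, 1] = z_1
entry J[0][1] = 5.1391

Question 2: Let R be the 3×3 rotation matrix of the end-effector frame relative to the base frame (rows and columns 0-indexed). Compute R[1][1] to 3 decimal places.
End-effector y-axis (col 1 of R) = (-0.9571,0.2500,0.1464)
R[1][1] = 0.2500

0.250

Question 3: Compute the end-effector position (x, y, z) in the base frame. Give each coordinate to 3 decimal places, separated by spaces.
0.018 -5.139 3.646

after link 1: o_1 = (0.0000, 0.0000, 2.0000)
after link 2: o_2 = (3.5355, -3.5355, 4.0000)
after link 3: o_3 = (1.6213, -4.4497, 3.2929)
after link 4: o_4 = (-0.0858, -4.7426, 2.2929)
after link 5: o_5 = (0.0178, -5.1391, 3.6464)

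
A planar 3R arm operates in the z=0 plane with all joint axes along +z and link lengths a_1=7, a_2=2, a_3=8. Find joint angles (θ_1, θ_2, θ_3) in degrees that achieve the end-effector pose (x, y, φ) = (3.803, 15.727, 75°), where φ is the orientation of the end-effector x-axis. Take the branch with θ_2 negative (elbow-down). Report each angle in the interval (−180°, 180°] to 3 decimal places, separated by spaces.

wrist centre = target − a_3·(cos φ, sin φ) = (1.7324, 7.9996)
cos θ_2 = (66.9949−7²−2²)/(2·7·2) = 0.4998; θ_2 = -60.0121° (elbow-down)
β = atan2(7.9996,1.7324) = 77.7803°; ψ = atan2(-1.7323,7.9996) = -12.2183°
θ_1 = β − ψ = 89.9987°
θ_3 = φ − θ_1 − θ_2 = 45.0134° (wrapped to (-180°,180°])

89.999 -60.012 45.013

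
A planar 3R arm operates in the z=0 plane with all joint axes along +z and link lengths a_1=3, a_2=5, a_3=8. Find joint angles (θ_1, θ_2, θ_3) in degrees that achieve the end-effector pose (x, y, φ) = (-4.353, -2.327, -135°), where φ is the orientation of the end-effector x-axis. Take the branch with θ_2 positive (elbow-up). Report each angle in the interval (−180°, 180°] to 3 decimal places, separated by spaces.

-29.993 134.997 119.996

wrist centre = target − a_3·(cos φ, sin φ) = (1.3039, 3.3299)
cos θ_2 = (12.7880−3²−5²)/(2·3·5) = -0.7071; θ_2 = 134.9968° (elbow-up)
β = atan2(3.3299,1.3039) = 68.6164°; ψ = atan2(3.5357,-0.5353) = 98.6097°
θ_1 = β − ψ = -29.9932°
θ_3 = φ − θ_1 − θ_2 = 119.9964° (wrapped to (-180°,180°])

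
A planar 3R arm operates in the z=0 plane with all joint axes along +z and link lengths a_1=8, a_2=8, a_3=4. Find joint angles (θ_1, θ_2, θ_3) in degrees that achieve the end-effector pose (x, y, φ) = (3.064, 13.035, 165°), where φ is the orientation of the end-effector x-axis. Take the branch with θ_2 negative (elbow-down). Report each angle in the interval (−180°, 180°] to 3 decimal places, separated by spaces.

90.005 -60.007 135.002

wrist centre = target − a_3·(cos φ, sin φ) = (6.9277, 11.9997)
cos θ_2 = (191.9864−8²−8²)/(2·8·8) = 0.4999; θ_2 = -60.0070° (elbow-down)
β = atan2(11.9997,6.9277) = 60.0012°; ψ = atan2(-6.9287,11.9992) = -30.0035°
θ_1 = β − ψ = 90.0047°
θ_3 = φ − θ_1 − θ_2 = 135.0023° (wrapped to (-180°,180°])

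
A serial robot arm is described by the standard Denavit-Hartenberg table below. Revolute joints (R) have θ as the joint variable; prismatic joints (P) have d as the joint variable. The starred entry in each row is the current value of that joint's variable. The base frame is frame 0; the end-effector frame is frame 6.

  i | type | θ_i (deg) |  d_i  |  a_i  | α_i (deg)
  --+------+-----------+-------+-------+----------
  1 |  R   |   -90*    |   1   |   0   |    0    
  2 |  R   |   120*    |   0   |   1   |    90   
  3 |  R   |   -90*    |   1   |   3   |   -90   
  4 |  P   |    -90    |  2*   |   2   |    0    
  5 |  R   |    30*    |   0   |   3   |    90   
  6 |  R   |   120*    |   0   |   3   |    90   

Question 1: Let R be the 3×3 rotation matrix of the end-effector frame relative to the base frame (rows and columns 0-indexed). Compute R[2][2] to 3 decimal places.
-0.433

End-effector z-axis (col 2 of R) = (0.8080,-0.3995,-0.4330)
R[2][2] = -0.4330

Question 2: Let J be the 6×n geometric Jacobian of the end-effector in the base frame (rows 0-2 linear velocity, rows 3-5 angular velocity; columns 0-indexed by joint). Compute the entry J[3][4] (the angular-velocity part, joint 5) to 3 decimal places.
0.866

axis z_4 = (0.8660,0.5000,0.0000); lever o_n−o_4 = (2.8995,0.1740,-0.7500)
cross product → J_v[:, 4] = (-0.3750,0.6495,-1.2990)
J_ω[:, 4] = z_4
entry J[3][4] = 0.8660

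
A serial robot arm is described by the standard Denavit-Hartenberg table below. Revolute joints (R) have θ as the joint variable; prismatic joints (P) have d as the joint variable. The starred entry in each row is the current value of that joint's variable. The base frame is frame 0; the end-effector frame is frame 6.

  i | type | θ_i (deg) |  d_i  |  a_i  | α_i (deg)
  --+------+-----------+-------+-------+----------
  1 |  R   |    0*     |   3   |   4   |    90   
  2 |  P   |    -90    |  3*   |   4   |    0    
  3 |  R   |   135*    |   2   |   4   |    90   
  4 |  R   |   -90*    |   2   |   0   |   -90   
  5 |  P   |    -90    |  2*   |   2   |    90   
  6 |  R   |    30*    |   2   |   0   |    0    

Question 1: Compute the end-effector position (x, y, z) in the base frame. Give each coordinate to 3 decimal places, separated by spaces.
11.071 -7.000 0.414

after link 1: o_1 = (4.0000, 0.0000, 3.0000)
after link 2: o_2 = (4.0000, -3.0000, -1.0000)
after link 3: o_3 = (6.8284, -5.0000, 1.8284)
after link 4: o_4 = (8.2426, -5.0000, 0.4142)
after link 5: o_5 = (11.0711, -5.0000, 0.4142)
after link 6: o_6 = (11.0711, -7.0000, 0.4142)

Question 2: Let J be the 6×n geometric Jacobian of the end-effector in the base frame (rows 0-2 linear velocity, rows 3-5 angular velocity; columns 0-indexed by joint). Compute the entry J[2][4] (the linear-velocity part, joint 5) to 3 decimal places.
0.707

prismatic axis z_4 = (0.7071,-0.0000,0.7071)
J_v[:, 4] = z_4; J_ω[:, 4] = (0,0,0)
entry J[2][4] = 0.7071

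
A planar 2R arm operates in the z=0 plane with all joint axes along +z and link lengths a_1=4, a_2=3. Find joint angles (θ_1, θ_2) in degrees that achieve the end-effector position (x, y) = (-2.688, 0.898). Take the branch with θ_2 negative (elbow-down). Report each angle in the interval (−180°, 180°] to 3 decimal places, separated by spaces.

cos θ_2 = (8.0317−4²−3²)/(2·4·3) = -0.7070; θ_2 = -134.9922° (elbow-down)
β = atan2(0.8980,-2.6880) = 161.5267°; ψ = atan2(-2.1216,1.8790) = -48.4708°
θ_1 = β − ψ = 209.9975°

-150.002 -134.992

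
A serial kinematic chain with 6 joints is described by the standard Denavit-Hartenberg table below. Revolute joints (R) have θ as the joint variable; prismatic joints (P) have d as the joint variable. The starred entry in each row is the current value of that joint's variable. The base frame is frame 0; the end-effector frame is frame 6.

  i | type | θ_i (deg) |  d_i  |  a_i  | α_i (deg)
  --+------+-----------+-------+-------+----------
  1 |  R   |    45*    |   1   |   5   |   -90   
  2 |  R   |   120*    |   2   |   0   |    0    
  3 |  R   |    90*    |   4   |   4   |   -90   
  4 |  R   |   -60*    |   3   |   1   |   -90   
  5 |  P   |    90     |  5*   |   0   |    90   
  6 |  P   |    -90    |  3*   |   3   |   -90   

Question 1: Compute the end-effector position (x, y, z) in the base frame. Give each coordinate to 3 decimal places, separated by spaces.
-6.124 5.846 7.464

after link 1: o_1 = (3.5355, 3.5355, 1.0000)
after link 2: o_2 = (2.1213, 4.9497, 1.0000)
after link 3: o_3 = (-3.1566, 5.3287, 3.0000)
after link 4: o_4 = (-3.0145, 6.6955, 5.8481)
after link 5: o_5 = (-3.8984, 2.2761, 8.0131)
after link 6: o_6 = (-6.1237, 5.8463, 7.4641)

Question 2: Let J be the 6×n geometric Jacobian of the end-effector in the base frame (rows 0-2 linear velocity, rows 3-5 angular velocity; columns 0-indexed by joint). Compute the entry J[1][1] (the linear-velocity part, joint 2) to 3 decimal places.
axis z_1 = (-0.7071,0.7071,0.0000); lever o_n−o_1 = (-9.6593,2.3108,6.4641)
cross product → J_v[:, 1] = (4.5708,4.5708,5.1962)
J_ω[:, 1] = z_1
entry J[1][1] = 4.5708

4.571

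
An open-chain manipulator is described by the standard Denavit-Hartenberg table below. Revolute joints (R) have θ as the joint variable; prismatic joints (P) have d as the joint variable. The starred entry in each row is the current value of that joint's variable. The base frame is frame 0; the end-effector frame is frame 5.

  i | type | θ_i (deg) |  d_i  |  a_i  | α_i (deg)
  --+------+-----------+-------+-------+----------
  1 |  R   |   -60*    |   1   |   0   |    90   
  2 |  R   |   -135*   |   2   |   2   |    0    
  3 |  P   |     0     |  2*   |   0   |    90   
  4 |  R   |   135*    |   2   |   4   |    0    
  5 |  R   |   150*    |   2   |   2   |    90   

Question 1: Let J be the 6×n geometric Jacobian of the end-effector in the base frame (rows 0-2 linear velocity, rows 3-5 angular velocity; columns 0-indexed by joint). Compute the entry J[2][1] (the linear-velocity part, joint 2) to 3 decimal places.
axis z_1 = (-0.8660,-0.5000,0.0000); lever o_n−o_1 = (-5.5449,-0.1891,3.0482)
cross product → J_v[:, 1] = (-1.5241,2.6398,-2.6087)
J_ω[:, 1] = z_1
entry J[2][1] = -2.6087

-2.609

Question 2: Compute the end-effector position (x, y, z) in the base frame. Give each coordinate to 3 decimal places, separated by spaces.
after link 1: o_1 = (0.0000, 0.0000, 1.0000)
after link 2: o_2 = (-2.4392, 0.2247, -0.4142)
after link 3: o_3 = (-4.1712, -0.7753, -0.4142)
after link 4: o_4 = (-6.3278, -2.6968, 3.0000)
after link 5: o_5 = (-5.5449, -0.1891, 4.0482)

-5.545 -0.189 4.048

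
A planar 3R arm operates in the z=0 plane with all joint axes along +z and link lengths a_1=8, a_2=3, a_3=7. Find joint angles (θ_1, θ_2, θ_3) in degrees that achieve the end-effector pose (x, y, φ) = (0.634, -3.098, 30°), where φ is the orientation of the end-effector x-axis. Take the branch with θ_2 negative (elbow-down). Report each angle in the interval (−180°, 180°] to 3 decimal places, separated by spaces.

-108.888 -90.002 -131.111

wrist centre = target − a_3·(cos φ, sin φ) = (-5.4282, -6.5980)
cos θ_2 = (72.9987−8²−3²)/(2·8·3) = -0.0000; θ_2 = -90.0015° (elbow-down)
β = atan2(-6.5980,-5.4282) = -129.4441°; ψ = atan2(-3.0000,7.9999) = -20.5562°
θ_1 = β − ψ = -108.8879°
θ_3 = φ − θ_1 − θ_2 = -131.1106° (wrapped to (-180°,180°])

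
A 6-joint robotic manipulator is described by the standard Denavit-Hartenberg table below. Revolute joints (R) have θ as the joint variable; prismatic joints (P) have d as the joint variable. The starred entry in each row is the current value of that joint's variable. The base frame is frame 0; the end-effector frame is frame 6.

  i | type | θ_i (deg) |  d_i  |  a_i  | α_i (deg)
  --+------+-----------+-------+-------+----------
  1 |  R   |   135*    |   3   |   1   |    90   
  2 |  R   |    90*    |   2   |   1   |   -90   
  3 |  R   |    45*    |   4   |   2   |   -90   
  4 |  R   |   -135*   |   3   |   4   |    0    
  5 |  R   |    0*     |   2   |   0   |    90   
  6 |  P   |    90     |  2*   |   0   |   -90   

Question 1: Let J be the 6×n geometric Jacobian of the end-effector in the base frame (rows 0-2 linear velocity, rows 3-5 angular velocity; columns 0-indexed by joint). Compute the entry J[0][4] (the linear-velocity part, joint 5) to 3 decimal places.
axis z_4 = (-0.5000,-0.5000,-0.7071); lever o_n−o_4 = (-1.2929,0.7071,-2.4142)
cross product → J_v[:, 4] = (1.7071,-0.2929,-1.0000)
J_ω[:, 4] = z_4
entry J[0][4] = 1.7071

1.707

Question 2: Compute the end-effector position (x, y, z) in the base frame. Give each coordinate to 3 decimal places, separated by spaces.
after link 1: o_1 = (-0.7071, 0.7071, 3.0000)
after link 2: o_2 = (0.7071, 2.1213, 4.0000)
after link 3: o_3 = (2.5355, -1.7071, 5.4142)
after link 4: o_4 = (4.4497, -3.7929, 1.2929)
after link 5: o_5 = (3.4497, -4.7929, -0.1213)
after link 6: o_6 = (3.1569, -3.0858, -1.1213)

3.157 -3.086 -1.121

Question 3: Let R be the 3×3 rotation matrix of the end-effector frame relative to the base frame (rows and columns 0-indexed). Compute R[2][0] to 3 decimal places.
End-effector x-axis (col 0 of R) = (-0.5000,-0.5000,-0.7071)
R[2][0] = -0.7071

-0.707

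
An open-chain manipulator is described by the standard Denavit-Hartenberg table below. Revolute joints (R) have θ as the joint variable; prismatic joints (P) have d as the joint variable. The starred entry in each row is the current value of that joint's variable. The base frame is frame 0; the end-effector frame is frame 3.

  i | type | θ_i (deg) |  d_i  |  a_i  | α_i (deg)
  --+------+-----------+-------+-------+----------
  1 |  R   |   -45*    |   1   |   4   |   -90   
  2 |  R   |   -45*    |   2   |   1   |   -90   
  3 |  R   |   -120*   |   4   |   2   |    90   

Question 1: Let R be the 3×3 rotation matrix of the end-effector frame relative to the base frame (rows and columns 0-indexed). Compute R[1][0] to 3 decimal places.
0.862

End-effector x-axis (col 0 of R) = (0.3624,0.8624,-0.3536)
R[1][0] = 0.8624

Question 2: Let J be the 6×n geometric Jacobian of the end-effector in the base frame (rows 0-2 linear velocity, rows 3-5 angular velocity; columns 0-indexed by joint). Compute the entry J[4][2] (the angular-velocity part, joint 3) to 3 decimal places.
axis z_2 = (0.5000,-0.5000,-0.7071); lever o_n−o_2 = (2.7247,-0.2753,-3.5355)
cross product → J_v[:, 2] = (1.5731,-0.1589,1.2247)
J_ω[:, 2] = z_2
entry J[4][2] = -0.5000

-0.500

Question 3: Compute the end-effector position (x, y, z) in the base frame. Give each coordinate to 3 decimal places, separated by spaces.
7.467 -2.189 -1.828

after link 1: o_1 = (2.8284, -2.8284, 1.0000)
after link 2: o_2 = (4.7426, -1.9142, 1.7071)
after link 3: o_3 = (7.4674, -2.1895, -1.8284)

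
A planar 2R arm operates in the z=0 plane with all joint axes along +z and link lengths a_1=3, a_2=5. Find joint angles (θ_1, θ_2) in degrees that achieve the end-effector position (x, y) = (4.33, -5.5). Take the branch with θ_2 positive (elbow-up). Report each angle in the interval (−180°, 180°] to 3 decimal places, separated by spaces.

-90.002 60.002

cos θ_2 = (48.9989−3²−5²)/(2·3·5) = 0.5000; θ_2 = 60.0024° (elbow-up)
β = atan2(-5.5000,4.3300) = -51.7876°; ψ = atan2(4.3302,5.4998) = 38.2148°
θ_1 = β − ψ = -90.0024°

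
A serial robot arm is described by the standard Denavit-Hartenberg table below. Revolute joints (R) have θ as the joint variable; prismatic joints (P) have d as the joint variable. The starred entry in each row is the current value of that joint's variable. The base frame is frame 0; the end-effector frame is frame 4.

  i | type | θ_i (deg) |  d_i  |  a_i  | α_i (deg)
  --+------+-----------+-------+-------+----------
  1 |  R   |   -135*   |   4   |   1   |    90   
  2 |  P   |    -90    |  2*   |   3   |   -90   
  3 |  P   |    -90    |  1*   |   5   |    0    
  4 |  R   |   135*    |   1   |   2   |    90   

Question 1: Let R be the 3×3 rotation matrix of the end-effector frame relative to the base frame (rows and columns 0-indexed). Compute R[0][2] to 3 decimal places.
-0.500

End-effector z-axis (col 2 of R) = (-0.5000,0.5000,-0.7071)
R[0][2] = -0.5000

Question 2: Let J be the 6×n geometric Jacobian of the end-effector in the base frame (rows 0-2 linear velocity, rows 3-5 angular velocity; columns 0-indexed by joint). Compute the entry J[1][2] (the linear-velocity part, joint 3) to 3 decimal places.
-0.707

prismatic axis z_2 = (-0.7071,-0.7071,0.0000)
J_v[:, 2] = z_2; J_ω[:, 2] = (0,0,0)
entry J[1][2] = -0.7071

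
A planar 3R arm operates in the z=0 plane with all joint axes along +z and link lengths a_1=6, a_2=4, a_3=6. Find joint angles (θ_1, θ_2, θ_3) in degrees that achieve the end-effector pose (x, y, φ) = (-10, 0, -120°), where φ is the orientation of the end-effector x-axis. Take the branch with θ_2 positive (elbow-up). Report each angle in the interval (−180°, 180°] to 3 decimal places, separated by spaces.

wrist centre = target − a_3·(cos φ, sin φ) = (-7.0000, 5.1962)
cos θ_2 = (76.0000−6²−4²)/(2·6·4) = 0.5000; θ_2 = 60.0000° (elbow-up)
β = atan2(5.1962,-7.0000) = 143.4132°; ψ = atan2(3.4641,8.0000) = 23.4132°
θ_1 = β − ψ = 120.0000°
θ_3 = φ − θ_1 − θ_2 = 60.0000° (wrapped to (-180°,180°])

120.000 60.000 60.000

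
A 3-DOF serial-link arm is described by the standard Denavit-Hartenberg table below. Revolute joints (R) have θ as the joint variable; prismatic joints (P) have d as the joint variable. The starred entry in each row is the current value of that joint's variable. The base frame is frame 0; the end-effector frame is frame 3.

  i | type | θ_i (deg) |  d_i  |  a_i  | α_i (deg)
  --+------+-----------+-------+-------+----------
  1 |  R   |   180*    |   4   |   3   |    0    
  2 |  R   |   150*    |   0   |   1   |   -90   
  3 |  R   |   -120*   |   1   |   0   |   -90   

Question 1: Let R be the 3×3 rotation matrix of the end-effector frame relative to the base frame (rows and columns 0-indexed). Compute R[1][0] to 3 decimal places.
End-effector x-axis (col 0 of R) = (-0.4330,0.2500,0.8660)
R[1][0] = 0.2500

0.250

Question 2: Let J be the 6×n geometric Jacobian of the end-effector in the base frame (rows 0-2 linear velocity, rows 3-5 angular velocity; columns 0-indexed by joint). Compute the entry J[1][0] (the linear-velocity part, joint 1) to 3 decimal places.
-1.634

axis z_0 = ẑ; lever o_n−o_0 = (-1.6340,0.3660,4.0000)
cross product → J_v[:, 0] = (-0.3660,-1.6340,0.0000)
J_ω[:, 0] = z_0
entry J[1][0] = -1.6340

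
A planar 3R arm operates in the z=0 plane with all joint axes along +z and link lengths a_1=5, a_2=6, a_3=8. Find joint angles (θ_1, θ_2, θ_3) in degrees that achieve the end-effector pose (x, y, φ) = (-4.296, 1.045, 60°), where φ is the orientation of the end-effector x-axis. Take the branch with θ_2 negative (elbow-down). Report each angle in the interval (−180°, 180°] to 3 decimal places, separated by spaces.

wrist centre = target − a_3·(cos φ, sin φ) = (-8.2960, -5.8832)
cos θ_2 = (103.4357−5²−6²)/(2·5·6) = 0.7073; θ_2 = -44.9875° (elbow-down)
β = atan2(-5.8832,-8.2960) = -144.6572°; ψ = atan2(-4.2417,9.2436) = -24.6496°
θ_1 = β − ψ = -120.0076°
θ_3 = φ − θ_1 − θ_2 = -135.0049° (wrapped to (-180°,180°])

-120.008 -44.987 -135.005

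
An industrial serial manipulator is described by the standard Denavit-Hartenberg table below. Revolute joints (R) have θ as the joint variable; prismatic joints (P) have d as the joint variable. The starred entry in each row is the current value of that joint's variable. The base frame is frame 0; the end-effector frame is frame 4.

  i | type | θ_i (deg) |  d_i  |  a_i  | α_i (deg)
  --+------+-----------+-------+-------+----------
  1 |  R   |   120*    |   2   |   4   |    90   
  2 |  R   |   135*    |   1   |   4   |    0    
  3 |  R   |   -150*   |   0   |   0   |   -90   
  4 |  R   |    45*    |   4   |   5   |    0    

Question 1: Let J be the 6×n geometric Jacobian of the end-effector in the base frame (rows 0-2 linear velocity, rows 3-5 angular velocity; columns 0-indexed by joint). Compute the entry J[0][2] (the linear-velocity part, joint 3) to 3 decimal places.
1.474

axis z_2 = (0.8660,0.5000,0.0000); lever o_n−o_2 = (-5.2870,2.0863,2.9486)
cross product → J_v[:, 2] = (1.4743,-2.5536,4.4503)
J_ω[:, 2] = z_2
entry J[0][2] = 1.4743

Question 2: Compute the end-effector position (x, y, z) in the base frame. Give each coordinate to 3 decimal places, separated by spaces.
-5.007 3.601 7.777

after link 1: o_1 = (-2.0000, 3.4641, 2.0000)
after link 2: o_2 = (0.2802, 1.5146, 4.8284)
after link 3: o_3 = (0.2802, 1.5146, 4.8284)
after link 4: o_4 = (-5.0068, 3.6010, 7.7771)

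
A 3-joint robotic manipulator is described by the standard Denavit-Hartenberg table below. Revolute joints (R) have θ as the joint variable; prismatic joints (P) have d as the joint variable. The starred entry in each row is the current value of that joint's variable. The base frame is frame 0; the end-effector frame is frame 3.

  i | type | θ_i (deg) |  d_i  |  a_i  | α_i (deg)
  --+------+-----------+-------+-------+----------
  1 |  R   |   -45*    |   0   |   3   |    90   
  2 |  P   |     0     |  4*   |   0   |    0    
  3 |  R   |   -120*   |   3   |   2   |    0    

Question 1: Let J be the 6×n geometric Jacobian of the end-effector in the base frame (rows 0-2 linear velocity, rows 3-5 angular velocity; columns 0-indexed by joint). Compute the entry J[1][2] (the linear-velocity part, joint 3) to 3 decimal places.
-1.225

axis z_2 = (-0.7071,-0.7071,0.0000); lever o_n−o_2 = (-2.8284,-1.4142,-1.7321)
cross product → J_v[:, 2] = (1.2247,-1.2247,-1.0000)
J_ω[:, 2] = z_2
entry J[1][2] = -1.2247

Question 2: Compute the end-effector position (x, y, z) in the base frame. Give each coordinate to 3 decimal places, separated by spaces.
after link 1: o_1 = (2.1213, -2.1213, 0.0000)
after link 2: o_2 = (-0.7071, -4.9497, 0.0000)
after link 3: o_3 = (-3.5355, -6.3640, -1.7321)

-3.536 -6.364 -1.732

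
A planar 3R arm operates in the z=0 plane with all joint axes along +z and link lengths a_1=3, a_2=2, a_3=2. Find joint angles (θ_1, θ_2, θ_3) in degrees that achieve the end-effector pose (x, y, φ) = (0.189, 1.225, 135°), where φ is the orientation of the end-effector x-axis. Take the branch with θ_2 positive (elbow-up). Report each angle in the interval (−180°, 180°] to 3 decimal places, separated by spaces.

-44.986 150.015 29.971

wrist centre = target − a_3·(cos φ, sin φ) = (1.6032, -0.1892)
cos θ_2 = (2.6061−3²−2²)/(2·3·2) = -0.8662; θ_2 = 150.0153° (elbow-up)
β = atan2(-0.1892,1.6032) = -6.7310°; ψ = atan2(0.9995,1.2677) = 38.2550°
θ_1 = β − ψ = -44.9859°
θ_3 = φ − θ_1 − θ_2 = 29.9707° (wrapped to (-180°,180°])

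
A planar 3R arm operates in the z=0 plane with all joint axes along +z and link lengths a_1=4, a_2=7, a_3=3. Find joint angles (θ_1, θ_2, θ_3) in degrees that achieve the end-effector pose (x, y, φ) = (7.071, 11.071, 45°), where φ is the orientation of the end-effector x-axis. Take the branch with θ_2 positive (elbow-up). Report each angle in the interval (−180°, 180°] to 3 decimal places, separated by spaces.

32.108 45.003 -32.111

wrist centre = target − a_3·(cos φ, sin φ) = (4.9497, 8.9497)
cos θ_2 = (104.5961−4²−7²)/(2·4·7) = 0.7071; θ_2 = 45.0027° (elbow-up)
β = atan2(8.9497,4.9497) = 61.0549°; ψ = atan2(4.9500,8.9495) = 28.9470°
θ_1 = β − ψ = 32.1079°
θ_3 = φ − θ_1 − θ_2 = -32.1106° (wrapped to (-180°,180°])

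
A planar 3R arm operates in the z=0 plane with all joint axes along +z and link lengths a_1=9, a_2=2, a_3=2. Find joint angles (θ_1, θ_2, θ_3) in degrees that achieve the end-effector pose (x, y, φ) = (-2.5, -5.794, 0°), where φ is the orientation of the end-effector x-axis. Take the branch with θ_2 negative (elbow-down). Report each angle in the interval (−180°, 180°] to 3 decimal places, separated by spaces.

-120.003 -150.008 -89.989

wrist centre = target − a_3·(cos φ, sin φ) = (-4.5000, -5.7940)
cos θ_2 = (53.8204−9²−2²)/(2·9·2) = -0.8661; θ_2 = -150.0084° (elbow-down)
β = atan2(-5.7940,-4.5000) = -127.8353°; ψ = atan2(-0.9997,7.2678) = -7.8323°
θ_1 = β − ψ = -120.0029°
θ_3 = φ − θ_1 − θ_2 = -89.9887° (wrapped to (-180°,180°])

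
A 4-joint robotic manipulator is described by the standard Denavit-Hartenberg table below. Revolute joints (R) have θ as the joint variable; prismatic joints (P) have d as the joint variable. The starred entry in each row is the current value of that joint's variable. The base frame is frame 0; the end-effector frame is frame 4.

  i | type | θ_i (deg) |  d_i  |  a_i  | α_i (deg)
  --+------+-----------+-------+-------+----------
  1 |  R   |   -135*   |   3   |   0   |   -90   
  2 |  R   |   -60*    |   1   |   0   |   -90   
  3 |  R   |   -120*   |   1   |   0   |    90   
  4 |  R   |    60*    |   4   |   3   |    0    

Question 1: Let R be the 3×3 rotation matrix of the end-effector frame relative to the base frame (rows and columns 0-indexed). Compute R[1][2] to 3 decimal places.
0.660

End-effector z-axis (col 2 of R) = (-0.0474,0.6597,-0.7500)
R[1][2] = 0.6597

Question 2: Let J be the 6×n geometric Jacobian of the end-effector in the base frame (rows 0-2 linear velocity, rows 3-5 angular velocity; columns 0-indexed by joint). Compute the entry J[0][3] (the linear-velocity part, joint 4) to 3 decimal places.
axis z_3 = (-0.0474,0.6597,-0.7500); lever o_n−o_3 = (-0.5967,0.3946,-4.9486)
cross product → J_v[:, 3] = (-2.9688,0.2132,0.3750)
J_ω[:, 3] = z_3
entry J[0][3] = -2.9688

-2.969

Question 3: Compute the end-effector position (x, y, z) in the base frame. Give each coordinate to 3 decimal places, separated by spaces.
-0.502 -0.925 -2.449

after link 1: o_1 = (0.0000, 0.0000, 3.0000)
after link 2: o_2 = (0.7071, -0.7071, 3.0000)
after link 3: o_3 = (0.0947, -1.3195, 2.5000)
after link 4: o_4 = (-0.5020, -0.9249, -2.4486)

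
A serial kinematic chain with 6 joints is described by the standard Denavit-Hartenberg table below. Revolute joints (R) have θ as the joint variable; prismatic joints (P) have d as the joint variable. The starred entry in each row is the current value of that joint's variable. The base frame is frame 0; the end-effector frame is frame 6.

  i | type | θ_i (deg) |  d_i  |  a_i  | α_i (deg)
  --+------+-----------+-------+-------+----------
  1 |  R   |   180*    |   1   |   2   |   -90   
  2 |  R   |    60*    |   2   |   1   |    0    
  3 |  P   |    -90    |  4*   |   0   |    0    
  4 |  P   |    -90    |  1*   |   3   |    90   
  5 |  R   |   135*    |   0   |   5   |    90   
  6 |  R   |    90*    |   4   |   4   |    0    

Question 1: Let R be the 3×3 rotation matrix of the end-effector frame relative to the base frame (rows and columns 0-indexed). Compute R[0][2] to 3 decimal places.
End-effector z-axis (col 2 of R) = (0.3536,-0.7071,0.6124)
R[0][2] = 0.3536

0.354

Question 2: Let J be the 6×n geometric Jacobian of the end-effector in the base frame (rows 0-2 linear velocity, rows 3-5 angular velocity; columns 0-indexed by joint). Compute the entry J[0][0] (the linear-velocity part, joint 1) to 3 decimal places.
13.364

axis z_0 = ẑ; lever o_n−o_0 = (2.1105,-13.3640,0.1197)
cross product → J_v[:, 0] = (13.3640,2.1105,-0.0000)
J_ω[:, 0] = z_0
entry J[0][0] = 13.3640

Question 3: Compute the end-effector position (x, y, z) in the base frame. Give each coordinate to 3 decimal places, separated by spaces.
2.111 -13.364 0.120

after link 1: o_1 = (-2.0000, 0.0000, 1.0000)
after link 2: o_2 = (-2.5000, -2.0000, 0.1340)
after link 3: o_3 = (-2.5000, -6.0000, 0.1340)
after link 4: o_4 = (-1.0000, -7.0000, 2.7321)
after link 5: o_5 = (-2.7678, -10.5355, -0.3298)
after link 6: o_6 = (2.1105, -13.3640, 0.1197)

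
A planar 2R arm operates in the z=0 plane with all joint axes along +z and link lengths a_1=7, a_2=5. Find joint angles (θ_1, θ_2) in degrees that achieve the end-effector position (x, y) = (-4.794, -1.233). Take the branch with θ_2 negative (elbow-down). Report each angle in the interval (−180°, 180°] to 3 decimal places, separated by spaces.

-119.995 -135.000

cos θ_2 = (24.5027−7²−5²)/(2·7·5) = -0.7071; θ_2 = -134.9998° (elbow-down)
β = atan2(-1.2330,-4.7940) = -165.5763°; ψ = atan2(-3.5355,3.4645) = -45.5817°
θ_1 = β − ψ = -119.9947°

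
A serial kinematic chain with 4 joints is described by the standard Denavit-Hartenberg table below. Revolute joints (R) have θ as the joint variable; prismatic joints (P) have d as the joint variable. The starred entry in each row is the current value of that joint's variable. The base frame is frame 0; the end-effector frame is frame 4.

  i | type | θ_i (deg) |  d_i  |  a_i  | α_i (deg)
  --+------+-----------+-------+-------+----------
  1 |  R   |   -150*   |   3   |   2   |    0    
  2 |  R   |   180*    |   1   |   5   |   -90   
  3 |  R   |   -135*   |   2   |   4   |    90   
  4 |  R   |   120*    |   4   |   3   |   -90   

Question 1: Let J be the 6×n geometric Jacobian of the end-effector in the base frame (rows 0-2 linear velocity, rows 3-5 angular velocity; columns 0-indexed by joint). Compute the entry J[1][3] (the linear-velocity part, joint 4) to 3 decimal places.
axis z_3 = (-0.6124,-0.3536,-0.7071); lever o_n−o_3 = (-2.8300,1.3661,-3.8891)
cross product → J_v[:, 3] = (2.3410,-0.3805,-1.8371)
J_ω[:, 3] = z_3
entry J[1][3] = -0.3805

-0.380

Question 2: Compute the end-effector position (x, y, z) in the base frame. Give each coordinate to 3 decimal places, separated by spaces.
after link 1: o_1 = (-1.7321, -1.0000, 3.0000)
after link 2: o_2 = (2.5981, 1.5000, 4.0000)
after link 3: o_3 = (-0.8514, 1.8178, 6.8284)
after link 4: o_4 = (-3.6814, 3.1840, 2.9393)

-3.681 3.184 2.939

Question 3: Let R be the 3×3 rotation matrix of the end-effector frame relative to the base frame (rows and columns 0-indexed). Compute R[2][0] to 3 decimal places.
-0.354

End-effector x-axis (col 0 of R) = (-0.1268,0.9268,-0.3536)
R[2][0] = -0.3536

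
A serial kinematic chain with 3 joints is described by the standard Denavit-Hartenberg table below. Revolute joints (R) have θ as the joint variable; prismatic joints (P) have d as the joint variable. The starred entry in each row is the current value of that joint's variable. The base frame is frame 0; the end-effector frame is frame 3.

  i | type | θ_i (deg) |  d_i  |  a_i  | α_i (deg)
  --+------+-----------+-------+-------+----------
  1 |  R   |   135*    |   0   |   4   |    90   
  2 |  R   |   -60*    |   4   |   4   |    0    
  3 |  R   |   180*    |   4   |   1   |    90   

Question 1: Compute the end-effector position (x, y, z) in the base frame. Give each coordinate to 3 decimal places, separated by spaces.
1.768 9.546 -2.598

after link 1: o_1 = (-2.8284, 2.8284, 0.0000)
after link 2: o_2 = (-1.4142, 7.0711, -3.4641)
after link 3: o_3 = (1.7678, 9.5459, -2.5981)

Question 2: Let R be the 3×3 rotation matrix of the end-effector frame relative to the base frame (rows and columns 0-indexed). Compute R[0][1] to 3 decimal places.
End-effector y-axis (col 1 of R) = (0.7071,0.7071,0.0000)
R[0][1] = 0.7071

0.707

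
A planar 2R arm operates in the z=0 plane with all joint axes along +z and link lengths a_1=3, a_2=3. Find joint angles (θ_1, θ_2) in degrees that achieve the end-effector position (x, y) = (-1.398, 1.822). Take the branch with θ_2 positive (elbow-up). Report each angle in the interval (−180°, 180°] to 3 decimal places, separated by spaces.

cos θ_2 = (5.2741−3²−3²)/(2·3·3) = -0.7070; θ_2 = 134.9910° (elbow-up)
β = atan2(1.8220,-1.3980) = 127.4986°; ψ = atan2(2.1217,0.8790) = 67.4955°
θ_1 = β − ψ = 60.0031°

60.003 134.991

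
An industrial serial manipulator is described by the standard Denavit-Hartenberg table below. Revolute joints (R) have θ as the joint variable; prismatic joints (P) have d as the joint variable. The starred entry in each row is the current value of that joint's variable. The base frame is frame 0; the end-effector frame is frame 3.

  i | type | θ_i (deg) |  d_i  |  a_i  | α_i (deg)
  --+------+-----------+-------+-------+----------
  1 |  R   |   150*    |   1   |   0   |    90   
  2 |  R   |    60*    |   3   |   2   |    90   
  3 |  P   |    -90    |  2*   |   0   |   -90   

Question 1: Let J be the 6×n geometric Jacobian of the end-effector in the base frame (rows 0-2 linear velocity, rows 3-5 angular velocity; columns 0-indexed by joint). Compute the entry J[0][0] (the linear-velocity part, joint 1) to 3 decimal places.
-3.964

axis z_0 = ẑ; lever o_n−o_0 = (-0.8660,3.9641,1.7321)
cross product → J_v[:, 0] = (-3.9641,-0.8660,0.0000)
J_ω[:, 0] = z_0
entry J[0][0] = -3.9641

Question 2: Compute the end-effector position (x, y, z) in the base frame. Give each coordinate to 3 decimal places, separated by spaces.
after link 1: o_1 = (0.0000, 0.0000, 1.0000)
after link 2: o_2 = (0.6340, 3.0981, 2.7321)
after link 3: o_3 = (-0.8660, 3.9641, 1.7321)

-0.866 3.964 1.732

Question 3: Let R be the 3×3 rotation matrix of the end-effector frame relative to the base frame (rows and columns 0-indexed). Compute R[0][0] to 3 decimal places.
-0.500

End-effector x-axis (col 0 of R) = (-0.5000,-0.8660,-0.0000)
R[0][0] = -0.5000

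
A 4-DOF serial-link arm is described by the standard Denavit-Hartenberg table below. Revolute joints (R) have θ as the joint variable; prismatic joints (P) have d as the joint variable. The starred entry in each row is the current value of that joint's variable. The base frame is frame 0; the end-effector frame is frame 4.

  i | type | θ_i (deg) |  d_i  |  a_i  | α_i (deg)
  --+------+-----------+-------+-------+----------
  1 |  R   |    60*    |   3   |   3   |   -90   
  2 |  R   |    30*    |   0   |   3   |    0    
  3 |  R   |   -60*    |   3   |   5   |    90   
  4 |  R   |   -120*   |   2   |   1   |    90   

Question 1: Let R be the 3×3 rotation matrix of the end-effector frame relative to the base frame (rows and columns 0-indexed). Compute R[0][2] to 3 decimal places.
-0.808

End-effector z-axis (col 2 of R) = (-0.8080,-0.3995,-0.4330)
R[0][2] = -0.8080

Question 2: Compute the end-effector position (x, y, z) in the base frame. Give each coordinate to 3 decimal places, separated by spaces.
after link 1: o_1 = (1.5000, 2.5981, 3.0000)
after link 2: o_2 = (2.7990, 4.8481, 1.5000)
after link 3: o_3 = (2.3660, 10.0981, 4.0000)
after link 4: o_4 = (2.3995, 8.4240, 5.4821)

2.400 8.424 5.482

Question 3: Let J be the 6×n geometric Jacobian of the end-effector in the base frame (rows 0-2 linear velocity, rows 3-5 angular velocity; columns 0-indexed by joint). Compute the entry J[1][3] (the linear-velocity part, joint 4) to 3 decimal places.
0.400

axis z_3 = (-0.2500,-0.4330,0.8660); lever o_n−o_3 = (0.0335,-1.6740,1.4821)
cross product → J_v[:, 3] = (0.8080,0.3995,0.4330)
J_ω[:, 3] = z_3
entry J[1][3] = 0.3995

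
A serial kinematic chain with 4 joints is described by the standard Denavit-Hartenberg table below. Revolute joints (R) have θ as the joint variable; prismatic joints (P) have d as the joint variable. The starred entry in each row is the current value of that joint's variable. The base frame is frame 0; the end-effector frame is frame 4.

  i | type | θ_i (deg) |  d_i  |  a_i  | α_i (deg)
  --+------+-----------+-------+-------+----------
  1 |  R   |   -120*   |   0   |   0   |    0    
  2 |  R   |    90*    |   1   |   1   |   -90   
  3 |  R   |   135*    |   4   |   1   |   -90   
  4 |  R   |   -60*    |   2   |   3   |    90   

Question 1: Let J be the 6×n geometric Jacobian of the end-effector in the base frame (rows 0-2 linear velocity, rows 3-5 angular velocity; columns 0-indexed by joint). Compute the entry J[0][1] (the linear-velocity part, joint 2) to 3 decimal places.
-6.805

axis z_1 = (0.0000,0.0000,1.0000); lever o_n−o_1 = (1.4094,6.8051,0.6464)
cross product → J_v[:, 1] = (-6.8051,1.4094,0.0000)
J_ω[:, 1] = z_1
entry J[0][1] = -6.8051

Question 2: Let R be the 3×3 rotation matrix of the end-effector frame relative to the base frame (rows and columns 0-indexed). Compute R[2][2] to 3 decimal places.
End-effector z-axis (col 2 of R) = (0.7803,0.1268,0.6124)
R[2][2] = 0.6124

0.612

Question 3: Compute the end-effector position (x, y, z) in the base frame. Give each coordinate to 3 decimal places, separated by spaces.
1.409 6.805 0.646

after link 1: o_1 = (0.0000, 0.0000, 0.0000)
after link 2: o_2 = (0.8660, -0.5000, 1.0000)
after link 3: o_3 = (2.2537, 3.3177, 0.2929)
after link 4: o_4 = (1.4094, 6.8051, 0.6464)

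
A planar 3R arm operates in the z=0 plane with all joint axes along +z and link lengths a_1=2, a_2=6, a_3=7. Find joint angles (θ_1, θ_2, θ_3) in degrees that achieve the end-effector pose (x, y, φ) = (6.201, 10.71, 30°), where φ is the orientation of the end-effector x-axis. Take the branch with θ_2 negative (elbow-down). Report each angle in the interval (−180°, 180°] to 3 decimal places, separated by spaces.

wrist centre = target − a_3·(cos φ, sin φ) = (0.1388, 7.2100)
cos θ_2 = (52.0034−2²−6²)/(2·2·6) = 0.5001; θ_2 = -59.9907° (elbow-down)
β = atan2(7.2100,0.1388) = 88.8970°; ψ = atan2(-5.1957,5.0008) = -46.0946°
θ_1 = β − ψ = 134.9916°
θ_3 = φ − θ_1 − θ_2 = -45.0009° (wrapped to (-180°,180°])

134.992 -59.991 -45.001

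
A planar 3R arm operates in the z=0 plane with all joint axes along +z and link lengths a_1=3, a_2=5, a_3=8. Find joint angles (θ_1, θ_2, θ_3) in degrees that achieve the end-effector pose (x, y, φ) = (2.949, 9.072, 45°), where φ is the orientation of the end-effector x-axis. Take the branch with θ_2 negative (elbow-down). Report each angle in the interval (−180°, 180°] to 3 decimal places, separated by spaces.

wrist centre = target − a_3·(cos φ, sin φ) = (-2.7079, 3.4151)
cos θ_2 = (18.9957−3²−5²)/(2·3·5) = -0.5001; θ_2 = -120.0095° (elbow-down)
β = atan2(3.4151,-2.7079) = 128.4107°; ψ = atan2(-4.3297,0.4993) = -83.4220°
θ_1 = β − ψ = 211.8327°
θ_3 = φ − θ_1 − θ_2 = -46.8232° (wrapped to (-180°,180°])

-148.167 -120.009 -46.823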